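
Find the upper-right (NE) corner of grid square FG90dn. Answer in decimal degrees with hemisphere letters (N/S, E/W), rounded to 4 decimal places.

29.4167° S, 61.6667° W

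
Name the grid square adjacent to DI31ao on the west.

DI21xo

Longitude subsquare a = 0; −1 → -1, wraps to 23 = x, carry into square.
Longitude square 3; −1 → 2.
The latitude characters are unchanged.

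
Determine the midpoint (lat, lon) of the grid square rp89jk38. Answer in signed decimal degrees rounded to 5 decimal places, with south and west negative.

Field R=17, P=15: +17·20° lon, +15·10° lat → SW at lon 160°, lat 60°.
Square 8, 9: +8·2° lon, +9·1° lat → SW at lon 176°, lat 69°.
Subsquare j=9, k=10: +9·0.0833333° lon, +10·0.0416667° lat → SW at lon 176.75°, lat 69.4167°.
Extended square 3, 8: +3·0.00833333° lon, +8·0.00416667° lat → SW at lon 176.775°, lat 69.45°.
Cell spans 0.00833333° lon × 0.00416667° lat. Centre is SW corner plus half of each.
latitude 69.45208, longitude 176.77917.

69.45208, 176.77917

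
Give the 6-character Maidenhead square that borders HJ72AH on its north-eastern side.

HJ72bi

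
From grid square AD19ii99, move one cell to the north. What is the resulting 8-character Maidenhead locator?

Latitude extended square 9; +1 → 10, wraps to 0, carry into subsquare.
Latitude subsquare i = 8; +1 → 9 = j.
The longitude characters are unchanged.

AD19ij90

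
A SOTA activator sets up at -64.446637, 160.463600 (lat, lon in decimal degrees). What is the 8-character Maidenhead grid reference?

RC05fn52

Shift to the Maidenhead origin (180°W, 90°S): lon 340.46360, lat 25.55336.
Field: lon ⌊340.46360/20⌋ = 17 → R; lat ⌊25.55336/10⌋ = 2 → C.
Square: lon ⌊0.46360/2⌋ = 0; lat ⌊5.55336/1⌋ = 5.
Subsquare: lon ⌊0.46360/0.0833333⌋ = 5 → f; lat ⌊0.55336/0.0416667⌋ = 13 → n.
Extended square: lon ⌊0.04693/0.00833333⌋ = 5; lat ⌊0.01170/0.00416667⌋ = 2.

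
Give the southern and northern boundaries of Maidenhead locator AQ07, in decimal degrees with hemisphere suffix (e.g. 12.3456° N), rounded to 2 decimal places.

Field A=0, Q=16: +0·20° lon, +16·10° lat → SW at lon -180°, lat 70°.
Square 0, 7: +0·2° lon, +7·1° lat → SW at lon -180°, lat 77°.
Cell spans 2° lon × 1° lat.
south 77.00° N, north 78.00° N.

77.00° N, 78.00° N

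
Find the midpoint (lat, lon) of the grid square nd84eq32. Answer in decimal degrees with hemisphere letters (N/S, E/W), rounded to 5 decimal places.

55.32292° S, 96.36250° E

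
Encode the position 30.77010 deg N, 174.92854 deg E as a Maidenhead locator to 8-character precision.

RM70ls14

Offset from 180°W / 90°S: lon 354.92854°, lat 120.77010°.
Field: lon ⌊354.92854/20⌋ = 17 → R; lat ⌊120.77010/10⌋ = 12 → M.
Square: lon ⌊14.92854/2⌋ = 7; lat ⌊0.77010/1⌋ = 0.
Subsquare: lon ⌊0.92854/0.0833333⌋ = 11 → l; lat ⌊0.77010/0.0416667⌋ = 18 → s.
Extended square: lon ⌊0.01187/0.00833333⌋ = 1; lat ⌊0.02010/0.00416667⌋ = 4.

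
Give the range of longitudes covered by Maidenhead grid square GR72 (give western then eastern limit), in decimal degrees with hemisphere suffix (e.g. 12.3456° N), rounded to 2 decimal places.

46.00° W, 44.00° W

Field G=6, R=17: +6·20° lon, +17·10° lat → SW at lon -60°, lat 80°.
Square 7, 2: +7·2° lon, +2·1° lat → SW at lon -46°, lat 82°.
Cell spans 2° lon × 1° lat.
west 46.00° W, east 44.00° W.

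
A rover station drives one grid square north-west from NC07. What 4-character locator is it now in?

MC98

Longitude square 0; −1 → -1, wraps to 9, carry into field.
Longitude field N = 13; −1 → 12 = M.
Latitude square 7; +1 → 8.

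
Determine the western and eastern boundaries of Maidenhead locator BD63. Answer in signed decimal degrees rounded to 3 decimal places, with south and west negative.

-148.000, -146.000

Field B=1, D=3: +1·20° lon, +3·10° lat → SW at lon -160°, lat -60°.
Square 6, 3: +6·2° lon, +3·1° lat → SW at lon -148°, lat -57°.
Cell spans 2° lon × 1° lat.
west -148.000, east -146.000.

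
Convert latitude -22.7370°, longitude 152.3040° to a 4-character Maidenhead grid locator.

QG67

Offset from 180°W / 90°S: lon 332.30°, lat 67.26°.
Field: lon ⌊332.30/20⌋ = 16 → Q; lat ⌊67.26/10⌋ = 6 → G.
Square: lon ⌊12.30/2⌋ = 6; lat ⌊7.26/1⌋ = 7.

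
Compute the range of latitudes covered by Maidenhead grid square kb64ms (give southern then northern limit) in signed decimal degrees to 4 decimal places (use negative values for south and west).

Field K=10, B=1: +10·20° lon, +1·10° lat → SW at lon 20°, lat -80°.
Square 6, 4: +6·2° lon, +4·1° lat → SW at lon 32°, lat -76°.
Subsquare m=12, s=18: +12·0.0833333° lon, +18·0.0416667° lat → SW at lon 33°, lat -75.25°.
Cell spans 0.0833333° lon × 0.0416667° lat.
south -75.2500, north -75.2083.

-75.2500, -75.2083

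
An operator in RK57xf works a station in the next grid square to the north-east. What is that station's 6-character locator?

RK67ag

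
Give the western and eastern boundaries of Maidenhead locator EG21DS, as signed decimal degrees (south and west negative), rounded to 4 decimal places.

-95.7500, -95.6667

Field E=4, G=6: +4·20° lon, +6·10° lat → SW at lon -100°, lat -30°.
Square 2, 1: +2·2° lon, +1·1° lat → SW at lon -96°, lat -29°.
Subsquare d=3, s=18: +3·0.0833333° lon, +18·0.0416667° lat → SW at lon -95.75°, lat -28.25°.
Cell spans 0.0833333° lon × 0.0416667° lat.
west -95.7500, east -95.6667.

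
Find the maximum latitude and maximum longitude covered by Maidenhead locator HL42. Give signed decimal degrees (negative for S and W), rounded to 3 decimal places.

23.000, -30.000

Field H=7, L=11: +7·20° lon, +11·10° lat → SW at lon -40°, lat 20°.
Square 4, 2: +4·2° lon, +2·1° lat → SW at lon -32°, lat 22°.
Cell spans 2° lon × 1° lat. NE corner is SW corner plus one full cell.
latitude 23.000, longitude -30.000.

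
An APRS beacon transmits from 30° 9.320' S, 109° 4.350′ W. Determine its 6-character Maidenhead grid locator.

DF59lu

Add 180° to longitude and 90° to latitude: 70.9275, 59.8447.
Field: 70.9275/20 → 3 → D, 59.8447/10 → 5 → F; chars DF.
Square: 10.9275/2 → 5, 9.8447/1 → 9; chars 59.
Subsquare: 0.9275/0.0833333 → 11 → l, 0.8447/0.0416667 → 20 → u; chars lu.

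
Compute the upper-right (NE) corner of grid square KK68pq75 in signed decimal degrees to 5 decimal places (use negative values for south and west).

18.69167, 33.31667

Field K=10, K=10: +10·20° lon, +10·10° lat → SW at lon 20°, lat 10°.
Square 6, 8: +6·2° lon, +8·1° lat → SW at lon 32°, lat 18°.
Subsquare p=15, q=16: +15·0.0833333° lon, +16·0.0416667° lat → SW at lon 33.25°, lat 18.6667°.
Extended square 7, 5: +7·0.00833333° lon, +5·0.00416667° lat → SW at lon 33.3083°, lat 18.6875°.
Cell spans 0.00833333° lon × 0.00416667° lat. NE corner is SW corner plus one full cell.
latitude 18.69167, longitude 33.31667.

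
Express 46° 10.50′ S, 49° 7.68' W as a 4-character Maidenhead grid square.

Add 180° to longitude and 90° to latitude: 130.87, 43.83.
Field (20°×10°, letters A–R): 130.87/20 → 6 → G, 43.83/10 → 4 → E; chars GE.
Square (2°×1°, digits 0–9): 10.87/2 → 5, 3.83/1 → 3; chars 53.

GE53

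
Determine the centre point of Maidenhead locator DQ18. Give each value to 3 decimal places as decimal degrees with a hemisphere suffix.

78.500° N, 117.000° W

Field D=3, Q=16: +3·20° lon, +16·10° lat → SW at lon -120°, lat 70°.
Square 1, 8: +1·2° lon, +8·1° lat → SW at lon -118°, lat 78°.
Cell spans 2° lon × 1° lat. Centre is SW corner plus half of each.
latitude 78.500° N, longitude 117.000° W.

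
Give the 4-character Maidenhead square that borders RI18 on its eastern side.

Longitude square 1; +1 → 2.
The latitude characters are unchanged.

RI28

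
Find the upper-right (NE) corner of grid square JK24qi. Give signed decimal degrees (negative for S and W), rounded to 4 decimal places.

14.3750, 5.4167

Field J=9, K=10: +9·20° lon, +10·10° lat → SW at lon 0°, lat 10°.
Square 2, 4: +2·2° lon, +4·1° lat → SW at lon 4°, lat 14°.
Subsquare q=16, i=8: +16·0.0833333° lon, +8·0.0416667° lat → SW at lon 5.33333°, lat 14.3333°.
Cell spans 0.0833333° lon × 0.0416667° lat. NE corner is SW corner plus one full cell.
latitude 14.3750, longitude 5.4167.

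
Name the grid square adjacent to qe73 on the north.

QE74

Latitude square 3; +1 → 4.
The longitude characters are unchanged.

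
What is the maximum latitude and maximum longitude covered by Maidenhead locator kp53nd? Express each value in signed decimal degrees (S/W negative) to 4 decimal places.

Field K=10, P=15: +10·20° lon, +15·10° lat → SW at lon 20°, lat 60°.
Square 5, 3: +5·2° lon, +3·1° lat → SW at lon 30°, lat 63°.
Subsquare n=13, d=3: +13·0.0833333° lon, +3·0.0416667° lat → SW at lon 31.0833°, lat 63.125°.
Cell spans 0.0833333° lon × 0.0416667° lat. NE corner is SW corner plus one full cell.
latitude 63.1667, longitude 31.1667.

63.1667, 31.1667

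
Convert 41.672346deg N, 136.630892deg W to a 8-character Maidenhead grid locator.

Shift to the Maidenhead origin (180°W, 90°S): lon 43.36911, lat 131.67235.
Field: lon ⌊43.36911/20⌋ = 2 → C; lat ⌊131.67235/10⌋ = 13 → N.
Square: lon ⌊3.36911/2⌋ = 1; lat ⌊1.67235/1⌋ = 1.
Subsquare: lon ⌊1.36911/0.0833333⌋ = 16 → q; lat ⌊0.67235/0.0416667⌋ = 16 → q.
Extended square: lon ⌊0.03577/0.00833333⌋ = 4; lat ⌊0.00568/0.00416667⌋ = 1.

CN11qq41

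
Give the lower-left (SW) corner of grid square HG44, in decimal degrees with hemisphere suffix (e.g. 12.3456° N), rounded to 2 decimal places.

Field H=7, G=6: +7·20° lon, +6·10° lat → SW at lon -40°, lat -30°.
Square 4, 4: +4·2° lon, +4·1° lat → SW at lon -32°, lat -26°.
latitude 26.00° S, longitude 32.00° W.

26.00° S, 32.00° W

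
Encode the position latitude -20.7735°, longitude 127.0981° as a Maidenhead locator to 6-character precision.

PG39nf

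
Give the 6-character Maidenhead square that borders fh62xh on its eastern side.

FH72ah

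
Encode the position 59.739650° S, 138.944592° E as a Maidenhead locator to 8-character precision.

PD90lg32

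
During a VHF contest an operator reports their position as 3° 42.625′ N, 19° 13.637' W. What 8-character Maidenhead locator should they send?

IJ03jr20

Offset from 180°W / 90°S: lon 160.77272°, lat 93.71042°.
Field: 160.77272/20 → 8 → I, 93.71042/10 → 9 → J; chars IJ.
Square: 0.77272/2 → 0, 3.71042/1 → 3; chars 03.
Subsquare: 0.77272/0.0833333 → 9 → j, 0.71042/0.0416667 → 17 → r; chars jr.
Extended square: 0.02272/0.00833333 → 2, 0.00208/0.00416667 → 0; chars 20.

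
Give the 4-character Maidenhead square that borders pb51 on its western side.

PB41

Longitude square 5; −1 → 4.
The latitude characters are unchanged.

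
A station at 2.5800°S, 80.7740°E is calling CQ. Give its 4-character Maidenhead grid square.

Add 180° to longitude and 90° to latitude: 260.77, 87.42.
Field (20°×10°, letters A–R): 260.77/20 → 13 → N, 87.42/10 → 8 → I; chars NI.
Square (2°×1°, digits 0–9): 0.77/2 → 0, 7.42/1 → 7; chars 07.

NI07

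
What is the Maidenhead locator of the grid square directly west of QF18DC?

QF18cc

Longitude subsquare d = 3; −1 → 2 = c.
The latitude characters are unchanged.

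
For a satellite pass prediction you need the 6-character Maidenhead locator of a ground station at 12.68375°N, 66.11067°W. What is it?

Offset from 180°W / 90°S: lon 113.8893°, lat 102.6838°.
Field: 113.8893/20 → 5 → F, 102.6838/10 → 10 → K; chars FK.
Square: 13.8893/2 → 6, 2.6838/1 → 2; chars 62.
Subsquare: 1.8893/0.0833333 → 22 → w, 0.6838/0.0416667 → 16 → q; chars wq.

FK62wq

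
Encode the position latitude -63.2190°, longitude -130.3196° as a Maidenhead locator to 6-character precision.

CC46us

Offset from 180°W / 90°S: lon 49.6804°, lat 26.7810°.
Field (20°×10°, letters A–R): 49.6804/20 → 2 → C, 26.7810/10 → 2 → C; chars CC.
Square (2°×1°, digits 0–9): 9.6804/2 → 4, 6.7810/1 → 6; chars 46.
Subsquare (5′×2.5′, letters a–x): 1.6804/0.0833333 → 20 → u, 0.7810/0.0416667 → 18 → s; chars us.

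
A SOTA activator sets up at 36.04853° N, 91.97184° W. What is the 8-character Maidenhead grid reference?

Add 180° to longitude and 90° to latitude: 88.02816, 126.04853.
Field (20°×10°, letters A–R): lon ⌊88.02816/20⌋ = 4 → E; lat ⌊126.04853/10⌋ = 12 → M.
Square (2°×1°, digits 0–9): lon ⌊8.02816/2⌋ = 4; lat ⌊6.04853/1⌋ = 6.
Subsquare (5′×2.5′, letters a–x): lon ⌊0.02816/0.0833333⌋ = 0 → a; lat ⌊0.04853/0.0416667⌋ = 1 → b.
Extended square (30″×15″, digits 0–9): lon ⌊0.02816/0.00833333⌋ = 3; lat ⌊0.00686/0.00416667⌋ = 1.

EM46ab31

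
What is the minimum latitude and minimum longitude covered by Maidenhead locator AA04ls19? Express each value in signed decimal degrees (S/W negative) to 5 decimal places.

-85.21250, -179.07500

Field A=0, A=0: +0·20° lon, +0·10° lat → SW at lon -180°, lat -90°.
Square 0, 4: +0·2° lon, +4·1° lat → SW at lon -180°, lat -86°.
Subsquare l=11, s=18: +11·0.0833333° lon, +18·0.0416667° lat → SW at lon -179.083°, lat -85.25°.
Extended square 1, 9: +1·0.00833333° lon, +9·0.00416667° lat → SW at lon -179.075°, lat -85.2125°.
latitude -85.21250, longitude -179.07500.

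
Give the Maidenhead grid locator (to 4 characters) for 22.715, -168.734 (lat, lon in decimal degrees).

AL52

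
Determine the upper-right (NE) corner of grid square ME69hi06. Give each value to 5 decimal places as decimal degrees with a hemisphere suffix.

40.63750° S, 72.59167° E

Field M=12, E=4: +12·20° lon, +4·10° lat → SW at lon 60°, lat -50°.
Square 6, 9: +6·2° lon, +9·1° lat → SW at lon 72°, lat -41°.
Subsquare h=7, i=8: +7·0.0833333° lon, +8·0.0416667° lat → SW at lon 72.5833°, lat -40.6667°.
Extended square 0, 6: +0·0.00833333° lon, +6·0.00416667° lat → SW at lon 72.5833°, lat -40.6417°.
Cell spans 0.00833333° lon × 0.00416667° lat. NE corner is SW corner plus one full cell.
latitude 40.63750° S, longitude 72.59167° E.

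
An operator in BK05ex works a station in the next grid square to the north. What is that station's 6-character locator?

BK06ea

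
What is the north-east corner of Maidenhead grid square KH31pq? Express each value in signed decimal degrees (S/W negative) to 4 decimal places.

Field K=10, H=7: +10·20° lon, +7·10° lat → SW at lon 20°, lat -20°.
Square 3, 1: +3·2° lon, +1·1° lat → SW at lon 26°, lat -19°.
Subsquare p=15, q=16: +15·0.0833333° lon, +16·0.0416667° lat → SW at lon 27.25°, lat -18.3333°.
Cell spans 0.0833333° lon × 0.0416667° lat. NE corner is SW corner plus one full cell.
latitude -18.2917, longitude 27.3333.

-18.2917, 27.3333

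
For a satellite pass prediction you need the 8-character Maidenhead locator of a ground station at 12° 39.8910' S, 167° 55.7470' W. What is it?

AH67ai80

Add 180° to longitude and 90° to latitude: 12.07088, 77.33515.
Field: 12.07088/20 → 0 → A, 77.33515/10 → 7 → H; chars AH.
Square: 12.07088/2 → 6, 7.33515/1 → 7; chars 67.
Subsquare: 0.07088/0.0833333 → 0 → a, 0.33515/0.0416667 → 8 → i; chars ai.
Extended square: 0.07088/0.00833333 → 8, 0.00182/0.00416667 → 0; chars 80.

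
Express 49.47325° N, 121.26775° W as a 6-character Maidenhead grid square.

CN99il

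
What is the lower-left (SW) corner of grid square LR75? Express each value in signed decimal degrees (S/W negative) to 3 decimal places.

Field L=11, R=17: +11·20° lon, +17·10° lat → SW at lon 40°, lat 80°.
Square 7, 5: +7·2° lon, +5·1° lat → SW at lon 54°, lat 85°.
latitude 85.000, longitude 54.000.

85.000, 54.000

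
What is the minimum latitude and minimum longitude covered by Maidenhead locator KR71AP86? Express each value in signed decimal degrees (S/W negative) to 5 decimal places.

Field K=10, R=17: +10·20° lon, +17·10° lat → SW at lon 20°, lat 80°.
Square 7, 1: +7·2° lon, +1·1° lat → SW at lon 34°, lat 81°.
Subsquare a=0, p=15: +0·0.0833333° lon, +15·0.0416667° lat → SW at lon 34°, lat 81.625°.
Extended square 8, 6: +8·0.00833333° lon, +6·0.00416667° lat → SW at lon 34.0667°, lat 81.65°.
latitude 81.65000, longitude 34.06667.

81.65000, 34.06667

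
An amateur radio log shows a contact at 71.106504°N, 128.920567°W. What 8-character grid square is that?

CQ51mc95

Offset from 180°W / 90°S: lon 51.07943°, lat 161.10650°.
Field: lon ⌊51.07943/20⌋ = 2 → C; lat ⌊161.10650/10⌋ = 16 → Q.
Square: lon ⌊11.07943/2⌋ = 5; lat ⌊1.10650/1⌋ = 1.
Subsquare: lon ⌊1.07943/0.0833333⌋ = 12 → m; lat ⌊0.10650/0.0416667⌋ = 2 → c.
Extended square: lon ⌊0.07943/0.00833333⌋ = 9; lat ⌊0.02317/0.00416667⌋ = 5.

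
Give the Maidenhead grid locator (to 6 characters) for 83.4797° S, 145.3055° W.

Shift to the Maidenhead origin (180°W, 90°S): lon 34.6945, lat 6.5203.
Field (20°×10°, letters A–R): lon ⌊34.6945/20⌋ = 1 → B; lat ⌊6.5203/10⌋ = 0 → A.
Square (2°×1°, digits 0–9): lon ⌊14.6945/2⌋ = 7; lat ⌊6.5203/1⌋ = 6.
Subsquare (5′×2.5′, letters a–x): lon ⌊0.6945/0.0833333⌋ = 8 → i; lat ⌊0.5203/0.0416667⌋ = 12 → m.

BA76im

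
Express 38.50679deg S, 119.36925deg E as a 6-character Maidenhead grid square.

OF91ql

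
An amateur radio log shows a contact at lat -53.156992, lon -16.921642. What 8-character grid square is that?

ID16mu92

Add 180° to longitude and 90° to latitude: 163.07836, 36.84301.
Field (20°×10°, letters A–R): lon ⌊163.07836/20⌋ = 8 → I; lat ⌊36.84301/10⌋ = 3 → D.
Square (2°×1°, digits 0–9): lon ⌊3.07836/2⌋ = 1; lat ⌊6.84301/1⌋ = 6.
Subsquare (5′×2.5′, letters a–x): lon ⌊1.07836/0.0833333⌋ = 12 → m; lat ⌊0.84301/0.0416667⌋ = 20 → u.
Extended square (30″×15″, digits 0–9): lon ⌊0.07836/0.00833333⌋ = 9; lat ⌊0.00967/0.00416667⌋ = 2.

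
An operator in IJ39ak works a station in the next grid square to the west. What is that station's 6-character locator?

IJ29xk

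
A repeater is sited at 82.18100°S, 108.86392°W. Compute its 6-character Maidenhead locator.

Offset from 180°W / 90°S: lon 71.1361°, lat 7.8190°.
Field: 71.1361/20 → 3 → D, 7.8190/10 → 0 → A; chars DA.
Square: 11.1361/2 → 5, 7.8190/1 → 7; chars 57.
Subsquare: 1.1361/0.0833333 → 13 → n, 0.8190/0.0416667 → 19 → t; chars nt.

DA57nt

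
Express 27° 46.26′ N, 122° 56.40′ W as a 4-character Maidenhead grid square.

Shift to the Maidenhead origin (180°W, 90°S): lon 57.06, lat 117.77.
Field (20°×10°, letters A–R): 57.06/20 → 2 → C, 117.77/10 → 11 → L; chars CL.
Square (2°×1°, digits 0–9): 17.06/2 → 8, 7.77/1 → 7; chars 87.

CL87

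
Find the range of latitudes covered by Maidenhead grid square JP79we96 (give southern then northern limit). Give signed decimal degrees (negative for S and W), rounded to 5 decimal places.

Field J=9, P=15: +9·20° lon, +15·10° lat → SW at lon 0°, lat 60°.
Square 7, 9: +7·2° lon, +9·1° lat → SW at lon 14°, lat 69°.
Subsquare w=22, e=4: +22·0.0833333° lon, +4·0.0416667° lat → SW at lon 15.8333°, lat 69.1667°.
Extended square 9, 6: +9·0.00833333° lon, +6·0.00416667° lat → SW at lon 15.9083°, lat 69.1917°.
Cell spans 0.00833333° lon × 0.00416667° lat.
south 69.19167, north 69.19583.

69.19167, 69.19583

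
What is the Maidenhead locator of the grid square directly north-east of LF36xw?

LF46ax

Longitude subsquare x = 23; +1 → 24, wraps to 0 = a, carry into square.
Longitude square 3; +1 → 4.
Latitude subsquare w = 22; +1 → 23 = x.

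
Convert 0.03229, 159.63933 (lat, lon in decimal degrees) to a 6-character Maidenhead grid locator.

QJ90ta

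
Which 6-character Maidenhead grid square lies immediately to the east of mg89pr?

MG89qr

Longitude subsquare p = 15; +1 → 16 = q.
The latitude characters are unchanged.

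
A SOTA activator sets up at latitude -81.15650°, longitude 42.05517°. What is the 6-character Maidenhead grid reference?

Offset from 180°W / 90°S: lon 222.0552°, lat 8.8435°.
Field: lon ⌊222.0552/20⌋ = 11 → L; lat ⌊8.8435/10⌋ = 0 → A.
Square: lon ⌊2.0552/2⌋ = 1; lat ⌊8.8435/1⌋ = 8.
Subsquare: lon ⌊0.0552/0.0833333⌋ = 0 → a; lat ⌊0.8435/0.0416667⌋ = 20 → u.

LA18au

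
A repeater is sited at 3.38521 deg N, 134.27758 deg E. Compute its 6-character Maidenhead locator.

PJ73dj

Offset from 180°W / 90°S: lon 314.2776°, lat 93.3852°.
Field (20°×10°, letters A–R): 314.2776/20 → 15 → P, 93.3852/10 → 9 → J; chars PJ.
Square (2°×1°, digits 0–9): 14.2776/2 → 7, 3.3852/1 → 3; chars 73.
Subsquare (5′×2.5′, letters a–x): 0.2776/0.0833333 → 3 → d, 0.3852/0.0416667 → 9 → j; chars dj.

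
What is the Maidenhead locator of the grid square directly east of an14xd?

AN24ad

Longitude subsquare x = 23; +1 → 24, wraps to 0 = a, carry into square.
Longitude square 1; +1 → 2.
The latitude characters are unchanged.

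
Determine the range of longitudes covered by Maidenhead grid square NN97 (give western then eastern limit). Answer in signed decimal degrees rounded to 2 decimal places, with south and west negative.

Field N=13, N=13: +13·20° lon, +13·10° lat → SW at lon 80°, lat 40°.
Square 9, 7: +9·2° lon, +7·1° lat → SW at lon 98°, lat 47°.
Cell spans 2° lon × 1° lat.
west 98.00, east 100.00.

98.00, 100.00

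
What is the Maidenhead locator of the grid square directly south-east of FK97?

Longitude square 9; +1 → 10, wraps to 0, carry into field.
Longitude field F = 5; +1 → 6 = G.
Latitude square 7; −1 → 6.

GK06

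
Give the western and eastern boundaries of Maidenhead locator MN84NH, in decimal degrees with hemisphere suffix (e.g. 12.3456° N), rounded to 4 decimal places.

Field M=12, N=13: +12·20° lon, +13·10° lat → SW at lon 60°, lat 40°.
Square 8, 4: +8·2° lon, +4·1° lat → SW at lon 76°, lat 44°.
Subsquare n=13, h=7: +13·0.0833333° lon, +7·0.0416667° lat → SW at lon 77.0833°, lat 44.2917°.
Cell spans 0.0833333° lon × 0.0416667° lat.
west 77.0833° E, east 77.1667° E.

77.0833° E, 77.1667° E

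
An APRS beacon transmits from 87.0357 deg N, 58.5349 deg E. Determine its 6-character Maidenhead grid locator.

LR97ga

Offset from 180°W / 90°S: lon 238.5349°, lat 177.0357°.
Field (20°×10°, letters A–R): 238.5349/20 → 11 → L, 177.0357/10 → 17 → R; chars LR.
Square (2°×1°, digits 0–9): 18.5349/2 → 9, 7.0357/1 → 7; chars 97.
Subsquare (5′×2.5′, letters a–x): 0.5349/0.0833333 → 6 → g, 0.0357/0.0416667 → 0 → a; chars ga.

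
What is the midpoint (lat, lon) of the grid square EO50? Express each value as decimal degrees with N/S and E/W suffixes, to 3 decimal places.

50.500° N, 89.000° W

Field E=4, O=14: +4·20° lon, +14·10° lat → SW at lon -100°, lat 50°.
Square 5, 0: +5·2° lon, +0·1° lat → SW at lon -90°, lat 50°.
Cell spans 2° lon × 1° lat. Centre is SW corner plus half of each.
latitude 50.500° N, longitude 89.000° W.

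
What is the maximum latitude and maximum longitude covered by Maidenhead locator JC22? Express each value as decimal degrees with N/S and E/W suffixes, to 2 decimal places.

67.00° S, 6.00° E

Field J=9, C=2: +9·20° lon, +2·10° lat → SW at lon 0°, lat -70°.
Square 2, 2: +2·2° lon, +2·1° lat → SW at lon 4°, lat -68°.
Cell spans 2° lon × 1° lat. NE corner is SW corner plus one full cell.
latitude 67.00° S, longitude 6.00° E.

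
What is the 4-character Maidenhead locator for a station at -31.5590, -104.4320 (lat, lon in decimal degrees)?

DF78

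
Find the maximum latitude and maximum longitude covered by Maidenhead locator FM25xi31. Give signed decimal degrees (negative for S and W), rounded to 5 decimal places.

35.34167, -74.05000

Field F=5, M=12: +5·20° lon, +12·10° lat → SW at lon -80°, lat 30°.
Square 2, 5: +2·2° lon, +5·1° lat → SW at lon -76°, lat 35°.
Subsquare x=23, i=8: +23·0.0833333° lon, +8·0.0416667° lat → SW at lon -74.0833°, lat 35.3333°.
Extended square 3, 1: +3·0.00833333° lon, +1·0.00416667° lat → SW at lon -74.0583°, lat 35.3375°.
Cell spans 0.00833333° lon × 0.00416667° lat. NE corner is SW corner plus one full cell.
latitude 35.34167, longitude -74.05000.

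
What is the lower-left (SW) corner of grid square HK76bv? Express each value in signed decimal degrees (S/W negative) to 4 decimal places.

Field H=7, K=10: +7·20° lon, +10·10° lat → SW at lon -40°, lat 10°.
Square 7, 6: +7·2° lon, +6·1° lat → SW at lon -26°, lat 16°.
Subsquare b=1, v=21: +1·0.0833333° lon, +21·0.0416667° lat → SW at lon -25.9167°, lat 16.875°.
latitude 16.8750, longitude -25.9167.

16.8750, -25.9167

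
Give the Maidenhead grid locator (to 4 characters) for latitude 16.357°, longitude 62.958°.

MK16

Offset from 180°W / 90°S: lon 242.96°, lat 106.36°.
Field: lon ⌊242.96/20⌋ = 12 → M; lat ⌊106.36/10⌋ = 10 → K.
Square: lon ⌊2.96/2⌋ = 1; lat ⌊6.36/1⌋ = 6.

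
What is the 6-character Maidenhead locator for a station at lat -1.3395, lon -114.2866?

Offset from 180°W / 90°S: lon 65.7134°, lat 88.6605°.
Field: lon ⌊65.7134/20⌋ = 3 → D; lat ⌊88.6605/10⌋ = 8 → I.
Square: lon ⌊5.7134/2⌋ = 2; lat ⌊8.6605/1⌋ = 8.
Subsquare: lon ⌊1.7134/0.0833333⌋ = 20 → u; lat ⌊0.6605/0.0416667⌋ = 15 → p.

DI28up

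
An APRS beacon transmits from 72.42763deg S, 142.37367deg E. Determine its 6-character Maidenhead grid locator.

QB17en

Offset from 180°W / 90°S: lon 322.3737°, lat 17.5724°.
Field: 322.3737/20 → 16 → Q, 17.5724/10 → 1 → B; chars QB.
Square: 2.3737/2 → 1, 7.5724/1 → 7; chars 17.
Subsquare: 0.3737/0.0833333 → 4 → e, 0.5724/0.0416667 → 13 → n; chars en.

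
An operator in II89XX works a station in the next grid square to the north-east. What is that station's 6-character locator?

IJ90aa

Longitude subsquare x = 23; +1 → 24, wraps to 0 = a, carry into square.
Longitude square 8; +1 → 9.
Latitude subsquare x = 23; +1 → 24, wraps to 0 = a, carry into square.
Latitude square 9; +1 → 10, wraps to 0, carry into field.
Latitude field I = 8; +1 → 9 = J.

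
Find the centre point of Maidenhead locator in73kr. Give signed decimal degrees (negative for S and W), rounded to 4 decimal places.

Field I=8, N=13: +8·20° lon, +13·10° lat → SW at lon -20°, lat 40°.
Square 7, 3: +7·2° lon, +3·1° lat → SW at lon -6°, lat 43°.
Subsquare k=10, r=17: +10·0.0833333° lon, +17·0.0416667° lat → SW at lon -5.16667°, lat 43.7083°.
Cell spans 0.0833333° lon × 0.0416667° lat. Centre is SW corner plus half of each.
latitude 43.7292, longitude -5.1250.

43.7292, -5.1250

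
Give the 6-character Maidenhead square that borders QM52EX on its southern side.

QM52ew

Latitude subsquare x = 23; −1 → 22 = w.
The longitude characters are unchanged.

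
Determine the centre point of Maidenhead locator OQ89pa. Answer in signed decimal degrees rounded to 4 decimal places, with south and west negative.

79.0208, 117.2917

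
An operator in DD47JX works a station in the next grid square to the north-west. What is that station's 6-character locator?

Longitude subsquare j = 9; −1 → 8 = i.
Latitude subsquare x = 23; +1 → 24, wraps to 0 = a, carry into square.
Latitude square 7; +1 → 8.

DD48ia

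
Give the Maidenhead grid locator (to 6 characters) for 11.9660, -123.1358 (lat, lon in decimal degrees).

Shift to the Maidenhead origin (180°W, 90°S): lon 56.8642, lat 101.9660.
Field: lon ⌊56.8642/20⌋ = 2 → C; lat ⌊101.9660/10⌋ = 10 → K.
Square: lon ⌊16.8642/2⌋ = 8; lat ⌊1.9660/1⌋ = 1.
Subsquare: lon ⌊0.8642/0.0833333⌋ = 10 → k; lat ⌊0.9660/0.0416667⌋ = 23 → x.

CK81kx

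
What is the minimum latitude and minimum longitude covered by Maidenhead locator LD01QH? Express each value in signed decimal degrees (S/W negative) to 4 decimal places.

Field L=11, D=3: +11·20° lon, +3·10° lat → SW at lon 40°, lat -60°.
Square 0, 1: +0·2° lon, +1·1° lat → SW at lon 40°, lat -59°.
Subsquare q=16, h=7: +16·0.0833333° lon, +7·0.0416667° lat → SW at lon 41.3333°, lat -58.7083°.
latitude -58.7083, longitude 41.3333.

-58.7083, 41.3333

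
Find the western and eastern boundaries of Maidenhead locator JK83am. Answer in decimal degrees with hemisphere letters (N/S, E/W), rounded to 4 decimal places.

Field J=9, K=10: +9·20° lon, +10·10° lat → SW at lon 0°, lat 10°.
Square 8, 3: +8·2° lon, +3·1° lat → SW at lon 16°, lat 13°.
Subsquare a=0, m=12: +0·0.0833333° lon, +12·0.0416667° lat → SW at lon 16°, lat 13.5°.
Cell spans 0.0833333° lon × 0.0416667° lat.
west 16.0000° E, east 16.0833° E.

16.0000° E, 16.0833° E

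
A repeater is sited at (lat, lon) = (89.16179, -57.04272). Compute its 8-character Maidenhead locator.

GR19ld48

Shift to the Maidenhead origin (180°W, 90°S): lon 122.95728, lat 179.16179.
Field: lon ⌊122.95728/20⌋ = 6 → G; lat ⌊179.16179/10⌋ = 17 → R.
Square: lon ⌊2.95728/2⌋ = 1; lat ⌊9.16179/1⌋ = 9.
Subsquare: lon ⌊0.95728/0.0833333⌋ = 11 → l; lat ⌊0.16179/0.0416667⌋ = 3 → d.
Extended square: lon ⌊0.04061/0.00833333⌋ = 4; lat ⌊0.03679/0.00416667⌋ = 8.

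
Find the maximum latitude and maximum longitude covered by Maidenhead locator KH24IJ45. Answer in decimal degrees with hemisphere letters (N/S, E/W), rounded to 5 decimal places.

Field K=10, H=7: +10·20° lon, +7·10° lat → SW at lon 20°, lat -20°.
Square 2, 4: +2·2° lon, +4·1° lat → SW at lon 24°, lat -16°.
Subsquare i=8, j=9: +8·0.0833333° lon, +9·0.0416667° lat → SW at lon 24.6667°, lat -15.625°.
Extended square 4, 5: +4·0.00833333° lon, +5·0.00416667° lat → SW at lon 24.7°, lat -15.6042°.
Cell spans 0.00833333° lon × 0.00416667° lat. NE corner is SW corner plus one full cell.
latitude 15.60000° S, longitude 24.70833° E.

15.60000° S, 24.70833° E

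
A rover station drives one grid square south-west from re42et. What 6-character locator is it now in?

Longitude subsquare e = 4; −1 → 3 = d.
Latitude subsquare t = 19; −1 → 18 = s.

RE42ds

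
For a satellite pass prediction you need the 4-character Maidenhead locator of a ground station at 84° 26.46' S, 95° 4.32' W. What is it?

Shift to the Maidenhead origin (180°W, 90°S): lon 84.93, lat 5.56.
Field: 84.93/20 → 4 → E, 5.56/10 → 0 → A; chars EA.
Square: 4.93/2 → 2, 5.56/1 → 5; chars 25.

EA25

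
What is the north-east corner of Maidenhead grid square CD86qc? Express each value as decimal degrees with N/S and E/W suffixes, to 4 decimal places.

Field C=2, D=3: +2·20° lon, +3·10° lat → SW at lon -140°, lat -60°.
Square 8, 6: +8·2° lon, +6·1° lat → SW at lon -124°, lat -54°.
Subsquare q=16, c=2: +16·0.0833333° lon, +2·0.0416667° lat → SW at lon -122.667°, lat -53.9167°.
Cell spans 0.0833333° lon × 0.0416667° lat. NE corner is SW corner plus one full cell.
latitude 53.8750° S, longitude 122.5833° W.

53.8750° S, 122.5833° W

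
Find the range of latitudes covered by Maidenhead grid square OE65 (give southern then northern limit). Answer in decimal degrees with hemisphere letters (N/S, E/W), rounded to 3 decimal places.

45.000° S, 44.000° S

Field O=14, E=4: +14·20° lon, +4·10° lat → SW at lon 100°, lat -50°.
Square 6, 5: +6·2° lon, +5·1° lat → SW at lon 112°, lat -45°.
Cell spans 2° lon × 1° lat.
south 45.000° S, north 44.000° S.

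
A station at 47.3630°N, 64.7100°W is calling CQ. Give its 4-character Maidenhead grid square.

FN77

Add 180° to longitude and 90° to latitude: 115.29, 137.36.
Field: lon ⌊115.29/20⌋ = 5 → F; lat ⌊137.36/10⌋ = 13 → N.
Square: lon ⌊15.29/2⌋ = 7; lat ⌊7.36/1⌋ = 7.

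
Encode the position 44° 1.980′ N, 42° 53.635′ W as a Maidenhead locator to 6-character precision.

GN84na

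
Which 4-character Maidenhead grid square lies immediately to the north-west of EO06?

Longitude square 0; −1 → -1, wraps to 9, carry into field.
Longitude field E = 4; −1 → 3 = D.
Latitude square 6; +1 → 7.

DO97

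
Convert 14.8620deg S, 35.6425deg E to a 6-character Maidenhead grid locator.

KH75td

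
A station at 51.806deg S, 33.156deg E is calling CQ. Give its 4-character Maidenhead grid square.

KD68

Offset from 180°W / 90°S: lon 213.16°, lat 38.19°.
Field: 213.16/20 → 10 → K, 38.19/10 → 3 → D; chars KD.
Square: 13.16/2 → 6, 8.19/1 → 8; chars 68.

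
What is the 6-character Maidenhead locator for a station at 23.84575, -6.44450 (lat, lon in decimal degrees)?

Offset from 180°W / 90°S: lon 173.5555°, lat 113.8457°.
Field (20°×10°, letters A–R): lon ⌊173.5555/20⌋ = 8 → I; lat ⌊113.8457/10⌋ = 11 → L.
Square (2°×1°, digits 0–9): lon ⌊13.5555/2⌋ = 6; lat ⌊3.8457/1⌋ = 3.
Subsquare (5′×2.5′, letters a–x): lon ⌊1.5555/0.0833333⌋ = 18 → s; lat ⌊0.8457/0.0416667⌋ = 20 → u.

IL63su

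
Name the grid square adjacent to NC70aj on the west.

Longitude subsquare a = 0; −1 → -1, wraps to 23 = x, carry into square.
Longitude square 7; −1 → 6.
The latitude characters are unchanged.

NC60xj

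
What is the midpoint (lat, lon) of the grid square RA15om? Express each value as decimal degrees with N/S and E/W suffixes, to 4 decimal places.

Field R=17, A=0: +17·20° lon, +0·10° lat → SW at lon 160°, lat -90°.
Square 1, 5: +1·2° lon, +5·1° lat → SW at lon 162°, lat -85°.
Subsquare o=14, m=12: +14·0.0833333° lon, +12·0.0416667° lat → SW at lon 163.167°, lat -84.5°.
Cell spans 0.0833333° lon × 0.0416667° lat. Centre is SW corner plus half of each.
latitude 84.4792° S, longitude 163.2083° E.

84.4792° S, 163.2083° E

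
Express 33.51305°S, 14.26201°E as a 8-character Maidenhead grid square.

JF76dl16

Shift to the Maidenhead origin (180°W, 90°S): lon 194.26201, lat 56.48695.
Field: lon ⌊194.26201/20⌋ = 9 → J; lat ⌊56.48695/10⌋ = 5 → F.
Square: lon ⌊14.26201/2⌋ = 7; lat ⌊6.48695/1⌋ = 6.
Subsquare: lon ⌊0.26201/0.0833333⌋ = 3 → d; lat ⌊0.48695/0.0416667⌋ = 11 → l.
Extended square: lon ⌊0.01201/0.00833333⌋ = 1; lat ⌊0.02862/0.00416667⌋ = 6.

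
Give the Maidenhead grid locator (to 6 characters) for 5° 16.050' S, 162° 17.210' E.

Add 180° to longitude and 90° to latitude: 342.2868, 84.7325.
Field (20°×10°, letters A–R): lon ⌊342.2868/20⌋ = 17 → R; lat ⌊84.7325/10⌋ = 8 → I.
Square (2°×1°, digits 0–9): lon ⌊2.2868/2⌋ = 1; lat ⌊4.7325/1⌋ = 4.
Subsquare (5′×2.5′, letters a–x): lon ⌊0.2868/0.0833333⌋ = 3 → d; lat ⌊0.7325/0.0416667⌋ = 17 → r.

RI14dr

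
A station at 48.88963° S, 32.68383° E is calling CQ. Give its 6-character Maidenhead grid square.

KE61ic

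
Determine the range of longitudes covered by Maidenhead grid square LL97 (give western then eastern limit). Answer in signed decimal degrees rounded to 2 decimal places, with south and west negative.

58.00, 60.00

Field L=11, L=11: +11·20° lon, +11·10° lat → SW at lon 40°, lat 20°.
Square 9, 7: +9·2° lon, +7·1° lat → SW at lon 58°, lat 27°.
Cell spans 2° lon × 1° lat.
west 58.00, east 60.00.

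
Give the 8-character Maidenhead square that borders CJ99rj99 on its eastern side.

Longitude extended square 9; +1 → 10, wraps to 0, carry into subsquare.
Longitude subsquare r = 17; +1 → 18 = s.
The latitude characters are unchanged.

CJ99sj09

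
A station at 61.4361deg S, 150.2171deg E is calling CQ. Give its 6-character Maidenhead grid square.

QC58cn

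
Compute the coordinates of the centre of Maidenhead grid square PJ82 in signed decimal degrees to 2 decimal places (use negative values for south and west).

Field P=15, J=9: +15·20° lon, +9·10° lat → SW at lon 120°, lat 0°.
Square 8, 2: +8·2° lon, +2·1° lat → SW at lon 136°, lat 2°.
Cell spans 2° lon × 1° lat. Centre is SW corner plus half of each.
latitude 2.50, longitude 137.00.

2.50, 137.00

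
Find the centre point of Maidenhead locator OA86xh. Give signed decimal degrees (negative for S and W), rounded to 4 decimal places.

-83.6875, 117.9583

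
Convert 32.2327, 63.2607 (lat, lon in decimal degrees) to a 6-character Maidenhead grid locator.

MM12pf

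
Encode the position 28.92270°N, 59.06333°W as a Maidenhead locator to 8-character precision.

GL08lw21

Add 180° to longitude and 90° to latitude: 120.93667, 118.92270.
Field: 120.93667/20 → 6 → G, 118.92270/10 → 11 → L; chars GL.
Square: 0.93667/2 → 0, 8.92270/1 → 8; chars 08.
Subsquare: 0.93667/0.0833333 → 11 → l, 0.92270/0.0416667 → 22 → w; chars lw.
Extended square: 0.02000/0.00833333 → 2, 0.00603/0.00416667 → 1; chars 21.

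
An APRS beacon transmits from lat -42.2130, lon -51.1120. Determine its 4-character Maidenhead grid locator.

GE47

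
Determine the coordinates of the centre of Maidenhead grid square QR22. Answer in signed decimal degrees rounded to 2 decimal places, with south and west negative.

82.50, 145.00

Field Q=16, R=17: +16·20° lon, +17·10° lat → SW at lon 140°, lat 80°.
Square 2, 2: +2·2° lon, +2·1° lat → SW at lon 144°, lat 82°.
Cell spans 2° lon × 1° lat. Centre is SW corner plus half of each.
latitude 82.50, longitude 145.00.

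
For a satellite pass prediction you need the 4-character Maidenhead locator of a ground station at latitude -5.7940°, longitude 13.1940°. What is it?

Offset from 180°W / 90°S: lon 193.19°, lat 84.21°.
Field (20°×10°, letters A–R): 193.19/20 → 9 → J, 84.21/10 → 8 → I; chars JI.
Square (2°×1°, digits 0–9): 13.19/2 → 6, 4.21/1 → 4; chars 64.

JI64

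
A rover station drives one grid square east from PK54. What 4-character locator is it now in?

PK64

Longitude square 5; +1 → 6.
The latitude characters are unchanged.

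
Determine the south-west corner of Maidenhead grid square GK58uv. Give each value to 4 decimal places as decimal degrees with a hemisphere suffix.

Field G=6, K=10: +6·20° lon, +10·10° lat → SW at lon -60°, lat 10°.
Square 5, 8: +5·2° lon, +8·1° lat → SW at lon -50°, lat 18°.
Subsquare u=20, v=21: +20·0.0833333° lon, +21·0.0416667° lat → SW at lon -48.3333°, lat 18.875°.
latitude 18.8750° N, longitude 48.3333° W.

18.8750° N, 48.3333° W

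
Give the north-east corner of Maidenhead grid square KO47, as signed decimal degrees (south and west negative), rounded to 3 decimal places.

58.000, 30.000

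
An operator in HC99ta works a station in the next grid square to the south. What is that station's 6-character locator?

HC98tx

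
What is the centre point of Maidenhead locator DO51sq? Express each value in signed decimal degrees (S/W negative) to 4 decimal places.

51.6875, -108.4583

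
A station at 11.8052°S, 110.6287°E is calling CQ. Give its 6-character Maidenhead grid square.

OH58he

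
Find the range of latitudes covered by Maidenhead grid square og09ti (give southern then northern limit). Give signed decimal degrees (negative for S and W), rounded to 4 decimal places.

-20.6667, -20.6250

Field O=14, G=6: +14·20° lon, +6·10° lat → SW at lon 100°, lat -30°.
Square 0, 9: +0·2° lon, +9·1° lat → SW at lon 100°, lat -21°.
Subsquare t=19, i=8: +19·0.0833333° lon, +8·0.0416667° lat → SW at lon 101.583°, lat -20.6667°.
Cell spans 0.0833333° lon × 0.0416667° lat.
south -20.6667, north -20.6250.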